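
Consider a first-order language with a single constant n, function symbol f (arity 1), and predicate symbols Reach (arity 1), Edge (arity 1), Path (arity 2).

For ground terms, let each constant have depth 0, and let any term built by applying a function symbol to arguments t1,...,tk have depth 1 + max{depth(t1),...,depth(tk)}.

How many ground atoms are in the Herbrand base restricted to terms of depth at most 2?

First count ground terms of depth ≤ 2.
Write N_k for the number of ground terms of depth ≤ k. A term of depth ≤ k is either a constant or a function symbol applied to arguments of depth ≤ k−1, so N_k = 1 + N_{k-1}.
N_0 = 1
N_1 = 1 + 1 = 2
N_2 = 1 + 2 = 3
Explicitly: n, f(n), f(f(n)).
So |H| = 3.
A ground atom is a predicate applied to a tuple of terms from H, so the count is the sum over predicates of |H|^arity:
  Reach: 3;  Edge: 3;  Path: 3^2 = 9
Total ground atoms: 3 + 3 + 9 = 15.

15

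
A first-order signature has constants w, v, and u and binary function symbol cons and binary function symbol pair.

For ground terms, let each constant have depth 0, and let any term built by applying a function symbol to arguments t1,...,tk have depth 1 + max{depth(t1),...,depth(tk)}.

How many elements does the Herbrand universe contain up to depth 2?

Let N_k = |{terms of depth ≤ k}|. Then N_0 = 3 and N_k = 3 + N_{k-1}^2 + N_{k-1}^2 for k ≥ 1 (one summand per function symbol, arity giving the exponent).
N_0 = 3
N_1 = 3 + 3^2 + 3^2 = 21
N_2 = 3 + 21^2 + 21^2 = 885

885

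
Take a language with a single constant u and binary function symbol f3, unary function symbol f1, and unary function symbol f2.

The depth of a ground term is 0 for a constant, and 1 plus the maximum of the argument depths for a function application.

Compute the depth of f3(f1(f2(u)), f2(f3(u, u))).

depth(f2(u)) = 1 + depth(u) = 1 + 0 = 1
depth(f1(f2(u))) = 1 + depth(f2(u)) = 1 + 1 = 2
depth(f3(u, u)) = 1 + max(0, 0) = 1
depth(f2(f3(u, u))) = 1 + depth(f3(u, u)) = 1 + 1 = 2
depth(f3(f1(f2(u)), f2(f3(u, u)))) = 1 + max(2, 2) = 3

3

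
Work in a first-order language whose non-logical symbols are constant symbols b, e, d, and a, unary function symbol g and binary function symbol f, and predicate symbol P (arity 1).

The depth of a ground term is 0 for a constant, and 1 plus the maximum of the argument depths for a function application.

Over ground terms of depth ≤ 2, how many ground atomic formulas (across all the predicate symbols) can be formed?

First count ground terms of depth ≤ 2.
Write N_k for the number of ground terms of depth ≤ k. A term of depth ≤ k is either a constant or a function symbol applied to arguments of depth ≤ k−1, so N_k = 4 + N_{k-1} + N_{k-1}^2.
N_0 = 4
N_1 = 4 + 4 + 4^2 = 24
N_2 = 4 + 24 + 24^2 = 604
So |H| = 604.
Each predicate of arity r yields |H|^r ground atoms (one per choice of an r-tuple from H):
  P: 604
Total ground atoms: 604.

604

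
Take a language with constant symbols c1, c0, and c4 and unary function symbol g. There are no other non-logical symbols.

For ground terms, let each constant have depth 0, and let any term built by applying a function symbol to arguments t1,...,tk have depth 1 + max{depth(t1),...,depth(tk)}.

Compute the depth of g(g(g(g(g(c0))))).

5

depth(g(c0)) = 1 + depth(c0) = 1 + 0 = 1
depth(g(g(c0))) = 1 + depth(g(c0)) = 1 + 1 = 2
depth(g(g(g(c0)))) = 1 + depth(g(g(c0))) = 1 + 2 = 3
depth(g(g(g(g(c0))))) = 1 + depth(g(g(g(c0)))) = 1 + 3 = 4
depth(g(g(g(g(g(c0)))))) = 1 + depth(g(g(g(g(c0))))) = 1 + 4 = 5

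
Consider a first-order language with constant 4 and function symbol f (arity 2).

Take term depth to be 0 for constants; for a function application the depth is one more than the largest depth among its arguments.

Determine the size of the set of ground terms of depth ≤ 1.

If N_k denotes the number of depth-≤k ground terms, the 1 constant gives N_0 = 1, and each function symbol of arity r contributes N_{k-1}^r new terms at level k: N_k = 1 + N_{k-1}^2.
N_0 = 1
N_1 = 1 + 1^2 = 2
Explicitly: 4, f(4, 4).

2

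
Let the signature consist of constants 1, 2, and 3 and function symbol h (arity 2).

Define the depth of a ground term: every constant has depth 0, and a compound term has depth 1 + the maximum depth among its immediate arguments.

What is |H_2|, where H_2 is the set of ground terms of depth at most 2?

Let N_k count ground terms of depth at most k. Each non-constant term of depth ≤ k is some function symbol applied to depth-≤(k−1) arguments, giving N_k = 3 + N_{k-1}^2.
N_0 = 3
N_1 = 3 + 3^2 = 12
N_2 = 3 + 12^2 = 147

147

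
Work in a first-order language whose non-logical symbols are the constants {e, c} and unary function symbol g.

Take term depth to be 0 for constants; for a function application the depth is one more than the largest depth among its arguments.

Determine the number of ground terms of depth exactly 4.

2

Count level by level. With function symbols g/1, the terms of depth ≤ k are the 2 constants together with each function applied to depth-≤(k−1) tuples, so N_k = 2 + N_{k-1}.
N_0 = 2
N_1 = 2 + 2 = 4
N_2 = 2 + 4 = 6
N_3 = 2 + 6 = 8
N_4 = 2 + 8 = 10
Terms of depth exactly 4: N_4 − N_3 = 10 − 8 = 2.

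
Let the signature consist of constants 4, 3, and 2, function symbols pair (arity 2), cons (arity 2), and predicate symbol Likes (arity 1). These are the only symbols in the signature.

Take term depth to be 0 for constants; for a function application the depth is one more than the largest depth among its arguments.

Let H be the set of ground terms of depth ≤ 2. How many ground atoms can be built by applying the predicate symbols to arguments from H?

885

First count ground terms of depth ≤ 2.
If N_k denotes the number of depth-≤k ground terms, the 3 constants give N_0 = 3, and each function symbol of arity r contributes N_{k-1}^r new terms at level k: N_k = 3 + N_{k-1}^2 + N_{k-1}^2.
N_0 = 3
N_1 = 3 + 3^2 + 3^2 = 21
N_2 = 3 + 21^2 + 21^2 = 885
So |H| = 885.
For each predicate symbol, the number of ground atoms is |H| raised to its arity; summing:
  Likes: 885
Total ground atoms: 885.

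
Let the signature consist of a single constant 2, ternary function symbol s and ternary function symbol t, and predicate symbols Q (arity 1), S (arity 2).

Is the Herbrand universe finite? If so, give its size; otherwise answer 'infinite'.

infinite

The signature has at least one function symbol (s, arity 3) and at least one constant (2).
Iterating s gives infinitely many distinct ground terms: 2, s(2, 2, 2), s(s(2, 2, 2), s(2, 2, 2), s(2, 2, 2)), ...
So the Herbrand universe is infinite.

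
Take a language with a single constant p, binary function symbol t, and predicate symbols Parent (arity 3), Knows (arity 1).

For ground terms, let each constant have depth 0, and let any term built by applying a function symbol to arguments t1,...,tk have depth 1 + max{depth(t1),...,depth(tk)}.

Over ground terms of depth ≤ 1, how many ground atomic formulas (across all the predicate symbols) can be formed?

10

First count ground terms of depth ≤ 1.
If N_k denotes the number of depth-≤k ground terms, the 1 constant gives N_0 = 1, and each function symbol of arity r contributes N_{k-1}^r new terms at level k: N_k = 1 + N_{k-1}^2.
N_0 = 1
N_1 = 1 + 1^2 = 2
Explicitly: p, t(p, p).
So |H| = 2.
A ground atom is a predicate applied to a tuple of terms from H, so the count is the sum over predicates of |H|^arity:
  Parent: 2^3 = 8;  Knows: 2
Total ground atoms: 8 + 2 = 10.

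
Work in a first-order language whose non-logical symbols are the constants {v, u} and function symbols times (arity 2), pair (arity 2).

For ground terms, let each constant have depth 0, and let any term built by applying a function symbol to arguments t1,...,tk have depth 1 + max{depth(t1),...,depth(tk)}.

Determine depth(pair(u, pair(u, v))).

2

depth(pair(u, v)) = 1 + max(0, 0) = 1
depth(pair(u, pair(u, v))) = 1 + max(0, 1) = 2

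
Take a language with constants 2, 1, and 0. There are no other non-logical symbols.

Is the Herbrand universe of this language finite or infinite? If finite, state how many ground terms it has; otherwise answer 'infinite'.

There are no function symbols, so every ground term is one of the 3 constants.
The Herbrand universe is {2, 1, 0}, which is finite with 3 elements.

3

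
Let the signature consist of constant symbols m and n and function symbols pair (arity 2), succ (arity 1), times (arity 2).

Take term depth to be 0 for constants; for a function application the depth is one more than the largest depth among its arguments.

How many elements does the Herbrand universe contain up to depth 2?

302

Let N_k count ground terms of depth at most k. Each non-constant term of depth ≤ k is some function symbol applied to depth-≤(k−1) arguments, giving N_k = 2 + N_{k-1}^2 + N_{k-1} + N_{k-1}^2.
N_0 = 2
N_1 = 2 + 2^2 + 2 + 2^2 = 12
N_2 = 2 + 12^2 + 12 + 12^2 = 302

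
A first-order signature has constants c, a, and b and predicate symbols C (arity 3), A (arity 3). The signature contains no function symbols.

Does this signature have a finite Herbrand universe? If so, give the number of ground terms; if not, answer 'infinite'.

There are no function symbols, so every ground term is one of the 3 constants.
The Herbrand universe is {c, a, b}, which is finite with 3 elements.

3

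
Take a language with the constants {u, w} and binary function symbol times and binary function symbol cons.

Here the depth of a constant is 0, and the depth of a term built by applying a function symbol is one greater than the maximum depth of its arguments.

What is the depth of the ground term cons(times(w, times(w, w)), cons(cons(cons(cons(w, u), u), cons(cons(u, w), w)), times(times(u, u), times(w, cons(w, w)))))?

5

depth(times(w, w)) = 1 + max(0, 0) = 1
depth(times(w, times(w, w))) = 1 + max(0, 1) = 2
depth(cons(w, u)) = 1 + max(0, 0) = 1
depth(cons(cons(w, u), u)) = 1 + max(1, 0) = 2
depth(cons(u, w)) = 1 + max(0, 0) = 1
depth(cons(cons(u, w), w)) = 1 + max(1, 0) = 2
depth(cons(cons(cons(w, u), u), cons(cons(u, w), w))) = 1 + max(2, 2) = 3
depth(times(u, u)) = 1 + max(0, 0) = 1
depth(cons(w, w)) = 1 + max(0, 0) = 1
depth(times(w, cons(w, w))) = 1 + max(0, 1) = 2
depth(times(times(u, u), times(w, cons(w, w)))) = 1 + max(1, 2) = 3
depth(cons(cons(cons(cons(w, u), u), cons(cons(u, w), w)), times(times(u, u), times(w, cons(w, w))))) = 1 + max(3, 3) = 4
depth(cons(times(w, times(w, w)), cons(cons(cons(cons(w, u), u), cons(cons(u, w), w)), times(times(u, u), times(w, cons(w, w)))))) = 1 + max(2, 4) = 5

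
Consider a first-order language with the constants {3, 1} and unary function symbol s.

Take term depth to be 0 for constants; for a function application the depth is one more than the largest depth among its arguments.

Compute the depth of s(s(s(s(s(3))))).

5

depth(s(3)) = 1 + depth(3) = 1 + 0 = 1
depth(s(s(3))) = 1 + depth(s(3)) = 1 + 1 = 2
depth(s(s(s(3)))) = 1 + depth(s(s(3))) = 1 + 2 = 3
depth(s(s(s(s(3))))) = 1 + depth(s(s(s(3)))) = 1 + 3 = 4
depth(s(s(s(s(s(3)))))) = 1 + depth(s(s(s(s(3))))) = 1 + 4 = 5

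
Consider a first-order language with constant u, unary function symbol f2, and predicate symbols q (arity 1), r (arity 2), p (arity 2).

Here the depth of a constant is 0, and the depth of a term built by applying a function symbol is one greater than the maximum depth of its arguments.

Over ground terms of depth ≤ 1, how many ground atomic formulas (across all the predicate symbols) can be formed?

10

First count ground terms of depth ≤ 1.
Let N_k = |{terms of depth ≤ k}|. Then N_0 = 1 and N_k = 1 + N_{k-1} for k ≥ 1 (one summand per function symbol, arity giving the exponent).
N_0 = 1
N_1 = 1 + 1 = 2
So |H| = 2.
Each predicate of arity r yields |H|^r ground atoms (one per choice of an r-tuple from H):
  q: 2;  r: 2^2 = 4;  p: 2^2 = 4
Total ground atoms: 2 + 4 + 4 = 10.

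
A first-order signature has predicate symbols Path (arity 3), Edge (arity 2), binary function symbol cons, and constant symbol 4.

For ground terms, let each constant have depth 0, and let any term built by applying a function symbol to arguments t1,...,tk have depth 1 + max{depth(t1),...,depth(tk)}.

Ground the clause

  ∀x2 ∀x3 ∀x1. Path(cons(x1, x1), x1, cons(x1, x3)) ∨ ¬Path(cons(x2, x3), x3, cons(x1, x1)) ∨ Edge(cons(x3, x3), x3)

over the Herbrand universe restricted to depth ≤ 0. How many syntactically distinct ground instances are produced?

Ground terms of depth ≤ 0:
  Count level by level. With function symbols cons/2, the terms of depth ≤ k are the 1 constant together with each function applied to depth-≤(k−1) tuples, so N_k = 1 + N_{k-1}^2.
  N_0 = 1
So there is exactly 1 ground term available for substitution.
The clause has 3 distinct variables (x2, x3, x1), each appearing in the body. In the free term algebra distinct substitutions yield syntactically distinct ground instances.
Number of ground instances = 1^3 = 1.

1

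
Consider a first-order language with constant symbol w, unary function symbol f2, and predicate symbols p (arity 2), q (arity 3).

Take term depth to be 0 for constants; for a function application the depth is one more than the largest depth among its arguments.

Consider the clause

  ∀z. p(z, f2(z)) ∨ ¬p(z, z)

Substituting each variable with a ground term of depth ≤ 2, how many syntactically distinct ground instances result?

3

Ground terms of depth ≤ 2:
  Count level by level. With function symbols f2/1, the terms of depth ≤ k are the 1 constant together with each function applied to depth-≤(k−1) tuples, so N_k = 1 + N_{k-1}.
  N_0 = 1
  N_1 = 1 + 1 = 2
  N_2 = 1 + 2 = 3
  Explicitly: w, f2(w), f2(f2(w)).
So there are 3 ground terms available for substitution.
There is 1 variable to instantiate (z),  occurring in at least one literal, so different choices give different ground instances.
Number of ground instances = 3.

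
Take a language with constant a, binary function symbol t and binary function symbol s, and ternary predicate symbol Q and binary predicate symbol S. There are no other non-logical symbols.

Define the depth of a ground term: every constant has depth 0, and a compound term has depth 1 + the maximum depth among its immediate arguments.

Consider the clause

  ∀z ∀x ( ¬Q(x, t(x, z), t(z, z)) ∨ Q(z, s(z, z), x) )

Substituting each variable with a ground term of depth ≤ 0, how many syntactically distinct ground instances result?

Ground terms of depth ≤ 0:
  Count level by level. With function symbols t/2, s/2, the terms of depth ≤ k are the 1 constant together with each function applied to depth-≤(k−1) tuples, so N_k = 1 + N_{k-1}^2 + N_{k-1}^2.
  N_0 = 1
  Explicitly: a.
So there is exactly 1 ground term available for substitution.
Each of z, x ranges independently over the available ground terms, and distinct assignments produce distinct instances.
Number of ground instances = 1^2 = 1.

1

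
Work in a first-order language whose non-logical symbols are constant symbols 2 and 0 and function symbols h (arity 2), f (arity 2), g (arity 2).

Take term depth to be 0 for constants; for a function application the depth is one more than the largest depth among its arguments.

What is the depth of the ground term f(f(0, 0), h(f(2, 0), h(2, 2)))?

3

depth(f(0, 0)) = 1 + max(0, 0) = 1
depth(f(2, 0)) = 1 + max(0, 0) = 1
depth(h(2, 2)) = 1 + max(0, 0) = 1
depth(h(f(2, 0), h(2, 2))) = 1 + max(1, 1) = 2
depth(f(f(0, 0), h(f(2, 0), h(2, 2)))) = 1 + max(1, 2) = 3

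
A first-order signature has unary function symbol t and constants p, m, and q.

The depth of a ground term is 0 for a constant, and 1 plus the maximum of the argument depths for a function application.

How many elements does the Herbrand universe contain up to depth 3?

12

Let N_k = |{terms of depth ≤ k}|. Then N_0 = 3 and N_k = 3 + N_{k-1} for k ≥ 1 (one summand per function symbol, arity giving the exponent).
N_0 = 3
N_1 = 3 + 3 = 6
N_2 = 3 + 6 = 9
N_3 = 3 + 9 = 12
Explicitly: p, m, q, t(p), t(m), t(q), t(t(p)), t(t(m)), t(t(q)), t(t(t(p))), t(t(t(m))), t(t(t(q))).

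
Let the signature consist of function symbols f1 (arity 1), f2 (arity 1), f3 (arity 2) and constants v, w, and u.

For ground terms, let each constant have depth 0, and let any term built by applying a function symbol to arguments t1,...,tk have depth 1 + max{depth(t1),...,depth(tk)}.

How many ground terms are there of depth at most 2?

Let N_k = |{terms of depth ≤ k}|. Then N_0 = 3 and N_k = 3 + N_{k-1} + N_{k-1} + N_{k-1}^2 for k ≥ 1 (one summand per function symbol, arity giving the exponent).
N_0 = 3
N_1 = 3 + 3 + 3 + 3^2 = 18
N_2 = 3 + 18 + 18 + 18^2 = 363

363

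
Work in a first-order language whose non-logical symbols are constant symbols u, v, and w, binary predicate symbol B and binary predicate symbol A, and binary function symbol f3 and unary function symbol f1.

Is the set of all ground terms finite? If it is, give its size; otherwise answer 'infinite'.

infinite

The signature has at least one function symbol (f3, arity 2) and at least one constant (u).
Iterating f3 gives infinitely many distinct ground terms: u, f3(u, u), f3(f3(u, u), f3(u, u)), ...
So the Herbrand universe is infinite.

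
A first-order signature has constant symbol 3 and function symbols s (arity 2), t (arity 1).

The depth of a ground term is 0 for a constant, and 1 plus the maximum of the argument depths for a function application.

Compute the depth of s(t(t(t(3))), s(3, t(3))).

depth(t(3)) = 1 + depth(3) = 1 + 0 = 1
depth(t(t(3))) = 1 + depth(t(3)) = 1 + 1 = 2
depth(t(t(t(3)))) = 1 + depth(t(t(3))) = 1 + 2 = 3
depth(s(3, t(3))) = 1 + max(0, 1) = 2
depth(s(t(t(t(3))), s(3, t(3)))) = 1 + max(3, 2) = 4

4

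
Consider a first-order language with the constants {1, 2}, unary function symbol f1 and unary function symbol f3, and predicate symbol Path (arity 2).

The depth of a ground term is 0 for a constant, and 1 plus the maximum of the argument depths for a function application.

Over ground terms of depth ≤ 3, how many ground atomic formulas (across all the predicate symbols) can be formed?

First count ground terms of depth ≤ 3.
Let N_k count ground terms of depth at most k. Each non-constant term of depth ≤ k is some function symbol applied to depth-≤(k−1) arguments, giving N_k = 2 + N_{k-1} + N_{k-1}.
N_0 = 2
N_1 = 2 + 2 + 2 = 6
N_2 = 2 + 6 + 6 = 14
N_3 = 2 + 14 + 14 = 30
So |H| = 30.
Each predicate of arity r yields |H|^r ground atoms (one per choice of an r-tuple from H):
  Path: 30^2 = 900
Total ground atoms: 900.

900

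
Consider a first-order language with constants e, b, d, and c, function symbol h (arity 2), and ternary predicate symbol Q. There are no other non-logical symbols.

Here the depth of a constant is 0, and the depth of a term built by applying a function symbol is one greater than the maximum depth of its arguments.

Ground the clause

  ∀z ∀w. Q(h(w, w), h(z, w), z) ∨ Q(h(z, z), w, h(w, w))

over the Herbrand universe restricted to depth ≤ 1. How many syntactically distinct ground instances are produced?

400

Ground terms of depth ≤ 1:
  Write N_k for the number of ground terms of depth ≤ k. A term of depth ≤ k is either a constant or a function symbol applied to arguments of depth ≤ k−1, so N_k = 4 + N_{k-1}^2.
  N_0 = 4
  N_1 = 4 + 4^2 = 20
So there are 20 ground terms available for substitution.
Each of z, w ranges independently over the available ground terms, and distinct assignments produce distinct instances.
Number of ground instances = 20^2 = 400.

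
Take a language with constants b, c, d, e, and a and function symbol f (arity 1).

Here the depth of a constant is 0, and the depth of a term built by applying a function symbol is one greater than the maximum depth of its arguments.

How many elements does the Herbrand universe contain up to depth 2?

15

Write N_k for the number of ground terms of depth ≤ k. A term of depth ≤ k is either a constant or a function symbol applied to arguments of depth ≤ k−1, so N_k = 5 + N_{k-1}.
N_0 = 5
N_1 = 5 + 5 = 10
N_2 = 5 + 10 = 15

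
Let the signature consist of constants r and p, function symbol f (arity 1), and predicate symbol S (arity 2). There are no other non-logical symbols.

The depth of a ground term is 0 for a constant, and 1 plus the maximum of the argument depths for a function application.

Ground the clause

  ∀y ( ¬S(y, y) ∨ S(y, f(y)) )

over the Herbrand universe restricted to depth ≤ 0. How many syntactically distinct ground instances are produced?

2

Ground terms of depth ≤ 0:
  Write N_k for the number of ground terms of depth ≤ k. A term of depth ≤ k is either a constant or a function symbol applied to arguments of depth ≤ k−1, so N_k = 2 + N_{k-1}.
  N_0 = 2
  Explicitly: r, p.
So there are 2 ground terms available for substitution.
The variable y ranges independently over the available ground terms, and distinct assignments produce distinct instances.
Number of ground instances = 2.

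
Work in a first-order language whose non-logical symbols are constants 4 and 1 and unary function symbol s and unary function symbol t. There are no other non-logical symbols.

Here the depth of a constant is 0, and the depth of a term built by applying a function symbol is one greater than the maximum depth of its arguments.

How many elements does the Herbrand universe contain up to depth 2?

14

Let N_k = |{terms of depth ≤ k}|. Then N_0 = 2 and N_k = 2 + N_{k-1} + N_{k-1} for k ≥ 1 (one summand per function symbol, arity giving the exponent).
N_0 = 2
N_1 = 2 + 2 + 2 = 6
N_2 = 2 + 6 + 6 = 14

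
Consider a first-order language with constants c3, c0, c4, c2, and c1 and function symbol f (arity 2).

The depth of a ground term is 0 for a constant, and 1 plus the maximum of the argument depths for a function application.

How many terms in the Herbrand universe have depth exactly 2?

875

If N_k denotes the number of depth-≤k ground terms, the 5 constants give N_0 = 5, and each function symbol of arity r contributes N_{k-1}^r new terms at level k: N_k = 5 + N_{k-1}^2.
N_0 = 5
N_1 = 5 + 5^2 = 30
N_2 = 5 + 30^2 = 905
Terms of depth exactly 2: N_2 − N_1 = 905 − 30 = 875.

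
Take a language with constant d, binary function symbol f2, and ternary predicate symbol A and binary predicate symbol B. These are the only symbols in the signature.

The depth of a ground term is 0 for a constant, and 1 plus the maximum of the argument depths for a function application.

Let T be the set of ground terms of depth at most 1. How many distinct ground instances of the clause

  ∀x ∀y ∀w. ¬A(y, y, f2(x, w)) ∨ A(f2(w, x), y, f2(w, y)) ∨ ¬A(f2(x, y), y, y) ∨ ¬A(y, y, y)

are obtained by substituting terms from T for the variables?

Ground terms of depth ≤ 1:
  Let N_k = |{terms of depth ≤ k}|. Then N_0 = 1 and N_k = 1 + N_{k-1}^2 for k ≥ 1 (one summand per function symbol, arity giving the exponent).
  N_0 = 1
  N_1 = 1 + 1^2 = 2
So there are 2 ground terms available for substitution.
The body mentions every one of the 3 quantified variables; since ground terms form a free algebra, no two substitutions collapse to the same formula.
Number of ground instances = 2^3 = 8.

8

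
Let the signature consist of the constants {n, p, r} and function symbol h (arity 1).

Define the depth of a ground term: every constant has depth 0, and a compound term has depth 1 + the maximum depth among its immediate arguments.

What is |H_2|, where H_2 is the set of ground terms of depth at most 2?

9

Let N_k count ground terms of depth at most k. Each non-constant term of depth ≤ k is some function symbol applied to depth-≤(k−1) arguments, giving N_k = 3 + N_{k-1}.
N_0 = 3
N_1 = 3 + 3 = 6
N_2 = 3 + 6 = 9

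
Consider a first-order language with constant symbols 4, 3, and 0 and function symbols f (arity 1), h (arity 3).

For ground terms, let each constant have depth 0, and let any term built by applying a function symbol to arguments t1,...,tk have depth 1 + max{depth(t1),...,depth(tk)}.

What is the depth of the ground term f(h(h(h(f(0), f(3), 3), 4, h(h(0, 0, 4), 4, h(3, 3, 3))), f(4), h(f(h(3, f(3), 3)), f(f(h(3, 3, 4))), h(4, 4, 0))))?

depth(f(0)) = 1 + depth(0) = 1 + 0 = 1
depth(f(3)) = 1 + depth(3) = 1 + 0 = 1
depth(h(f(0), f(3), 3)) = 1 + max(1, 1, 0) = 2
depth(h(0, 0, 4)) = 1 + max(0, 0, 0) = 1
depth(h(3, 3, 3)) = 1 + max(0, 0, 0) = 1
depth(h(h(0, 0, 4), 4, h(3, 3, 3))) = 1 + max(1, 0, 1) = 2
depth(h(h(f(0), f(3), 3), 4, h(h(0, 0, 4), 4, h(3, 3, 3)))) = 1 + max(2, 0, 2) = 3
depth(f(4)) = 1 + depth(4) = 1 + 0 = 1
depth(h(3, f(3), 3)) = 1 + max(0, 1, 0) = 2
depth(f(h(3, f(3), 3))) = 1 + depth(h(3, f(3), 3)) = 1 + 2 = 3
depth(h(3, 3, 4)) = 1 + max(0, 0, 0) = 1
depth(f(h(3, 3, 4))) = 1 + depth(h(3, 3, 4)) = 1 + 1 = 2
depth(f(f(h(3, 3, 4)))) = 1 + depth(f(h(3, 3, 4))) = 1 + 2 = 3
depth(h(4, 4, 0)) = 1 + max(0, 0, 0) = 1
depth(h(f(h(3, f(3), 3)), f(f(h(3, 3, 4))), h(4, 4, 0))) = 1 + max(3, 3, 1) = 4
depth(h(h(h(f(0), f(3), 3), 4, h(h(0, 0, 4), 4, h(3, 3, 3))), f(4), h(f(h(3, f(3), 3)), f(f(h(3, 3, 4))), h(4, 4, 0)))) = 1 + max(3, 1, 4) = 5
depth(f(h(h(h(f(0), f(3), 3), 4, h(h(0, 0, 4), 4, h(3, 3, 3))), f(4), h(f(h(3, f(3), 3)), f(f(h(3, 3, 4))), h(4, 4, 0))))) = 1 + depth(h(h(h(f(0), f(3), 3), 4, h(h(0, 0, 4), 4, h(3, 3, 3))), f(4), h(f(h(3, f(3), 3)), f(f(h(3, 3, 4))), h(4, 4, 0)))) = 1 + 5 = 6

6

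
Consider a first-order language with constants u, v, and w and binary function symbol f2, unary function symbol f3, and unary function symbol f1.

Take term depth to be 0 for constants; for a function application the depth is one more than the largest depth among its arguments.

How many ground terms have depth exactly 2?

Write N_k for the number of ground terms of depth ≤ k. A term of depth ≤ k is either a constant or a function symbol applied to arguments of depth ≤ k−1, so N_k = 3 + N_{k-1}^2 + N_{k-1} + N_{k-1}.
N_0 = 3
N_1 = 3 + 3^2 + 3 + 3 = 18
N_2 = 3 + 18^2 + 18 + 18 = 363
Terms of depth exactly 2: N_2 − N_1 = 363 − 18 = 345.

345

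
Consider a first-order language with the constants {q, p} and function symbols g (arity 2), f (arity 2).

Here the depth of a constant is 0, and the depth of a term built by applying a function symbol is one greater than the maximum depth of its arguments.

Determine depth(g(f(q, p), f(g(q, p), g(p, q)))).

depth(f(q, p)) = 1 + max(0, 0) = 1
depth(g(q, p)) = 1 + max(0, 0) = 1
depth(g(p, q)) = 1 + max(0, 0) = 1
depth(f(g(q, p), g(p, q))) = 1 + max(1, 1) = 2
depth(g(f(q, p), f(g(q, p), g(p, q)))) = 1 + max(1, 2) = 3

3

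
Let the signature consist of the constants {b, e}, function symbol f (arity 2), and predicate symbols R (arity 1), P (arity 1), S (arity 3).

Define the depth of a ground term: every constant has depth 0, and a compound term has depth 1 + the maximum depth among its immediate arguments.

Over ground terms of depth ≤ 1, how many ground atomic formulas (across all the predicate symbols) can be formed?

First count ground terms of depth ≤ 1.
Let N_k count ground terms of depth at most k. Each non-constant term of depth ≤ k is some function symbol applied to depth-≤(k−1) arguments, giving N_k = 2 + N_{k-1}^2.
N_0 = 2
N_1 = 2 + 2^2 = 6
Explicitly: b, e, f(b, b), f(b, e), f(e, b), f(e, e).
So |H| = 6.
A ground atom is a predicate applied to a tuple of terms from H, so the count is the sum over predicates of |H|^arity:
  R: 6;  P: 6;  S: 6^3 = 216
Total ground atoms: 6 + 6 + 216 = 228.

228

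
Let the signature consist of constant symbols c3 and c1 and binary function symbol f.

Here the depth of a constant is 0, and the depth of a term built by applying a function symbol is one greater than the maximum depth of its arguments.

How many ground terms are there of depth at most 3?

Let N_k = |{terms of depth ≤ k}|. Then N_0 = 2 and N_k = 2 + N_{k-1}^2 for k ≥ 1 (one summand per function symbol, arity giving the exponent).
N_0 = 2
N_1 = 2 + 2^2 = 6
N_2 = 2 + 6^2 = 38
N_3 = 2 + 38^2 = 1446

1446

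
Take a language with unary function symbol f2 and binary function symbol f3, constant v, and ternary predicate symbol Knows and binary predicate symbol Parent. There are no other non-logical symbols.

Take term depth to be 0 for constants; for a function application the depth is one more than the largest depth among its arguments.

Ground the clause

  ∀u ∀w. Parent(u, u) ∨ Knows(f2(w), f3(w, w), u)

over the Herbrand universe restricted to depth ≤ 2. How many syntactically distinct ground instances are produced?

169

Ground terms of depth ≤ 2:
  Let N_k = |{terms of depth ≤ k}|. Then N_0 = 1 and N_k = 1 + N_{k-1} + N_{k-1}^2 for k ≥ 1 (one summand per function symbol, arity giving the exponent).
  N_0 = 1
  N_1 = 1 + 1 + 1^2 = 3
  N_2 = 1 + 3 + 3^2 = 13
So there are 13 ground terms available for substitution.
There are 2 variables to instantiate (u, w), each occurring in at least one literal, so different choices give different ground instances.
Number of ground instances = 13^2 = 169.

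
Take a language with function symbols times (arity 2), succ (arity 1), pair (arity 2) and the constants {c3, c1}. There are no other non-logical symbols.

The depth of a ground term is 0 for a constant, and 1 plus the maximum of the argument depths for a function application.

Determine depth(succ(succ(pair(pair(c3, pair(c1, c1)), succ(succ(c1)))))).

depth(pair(c1, c1)) = 1 + max(0, 0) = 1
depth(pair(c3, pair(c1, c1))) = 1 + max(0, 1) = 2
depth(succ(c1)) = 1 + depth(c1) = 1 + 0 = 1
depth(succ(succ(c1))) = 1 + depth(succ(c1)) = 1 + 1 = 2
depth(pair(pair(c3, pair(c1, c1)), succ(succ(c1)))) = 1 + max(2, 2) = 3
depth(succ(pair(pair(c3, pair(c1, c1)), succ(succ(c1))))) = 1 + depth(pair(pair(c3, pair(c1, c1)), succ(succ(c1)))) = 1 + 3 = 4
depth(succ(succ(pair(pair(c3, pair(c1, c1)), succ(succ(c1)))))) = 1 + depth(succ(pair(pair(c3, pair(c1, c1)), succ(succ(c1))))) = 1 + 4 = 5

5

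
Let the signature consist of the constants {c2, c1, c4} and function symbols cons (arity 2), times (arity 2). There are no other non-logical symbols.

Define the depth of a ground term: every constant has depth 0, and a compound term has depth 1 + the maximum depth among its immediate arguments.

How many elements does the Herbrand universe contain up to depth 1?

Let N_k = |{terms of depth ≤ k}|. Then N_0 = 3 and N_k = 3 + N_{k-1}^2 + N_{k-1}^2 for k ≥ 1 (one summand per function symbol, arity giving the exponent).
N_0 = 3
N_1 = 3 + 3^2 + 3^2 = 21

21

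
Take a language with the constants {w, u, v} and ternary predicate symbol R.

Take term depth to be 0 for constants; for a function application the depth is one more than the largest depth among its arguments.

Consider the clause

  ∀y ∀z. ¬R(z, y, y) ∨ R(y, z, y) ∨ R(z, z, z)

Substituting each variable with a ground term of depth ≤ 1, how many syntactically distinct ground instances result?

9

Ground terms of depth ≤ 1:
  With no function symbols every ground term is a constant, so there are exactly 3 ground terms at every depth bound.
  N_0 = 3
  N_1 = 3
  Explicitly: w, u, v.
So there are 3 ground terms available for substitution.
The clause has 2 distinct variables (y, z), each appearing in the body. In the free term algebra distinct substitutions yield syntactically distinct ground instances.
Number of ground instances = 3^2 = 9.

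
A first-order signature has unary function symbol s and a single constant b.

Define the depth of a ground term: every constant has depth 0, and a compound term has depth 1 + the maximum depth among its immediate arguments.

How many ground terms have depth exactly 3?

If N_k denotes the number of depth-≤k ground terms, the 1 constant gives N_0 = 1, and each function symbol of arity r contributes N_{k-1}^r new terms at level k: N_k = 1 + N_{k-1}.
N_0 = 1
N_1 = 1 + 1 = 2
N_2 = 1 + 2 = 3
N_3 = 1 + 3 = 4
Terms of depth exactly 3: N_3 − N_2 = 4 − 3 = 1.

1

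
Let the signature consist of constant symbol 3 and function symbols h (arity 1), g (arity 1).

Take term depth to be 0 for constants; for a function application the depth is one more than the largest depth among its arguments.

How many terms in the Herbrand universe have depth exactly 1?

2

Count level by level. With function symbols h/1, g/1, the terms of depth ≤ k are the 1 constant together with each function applied to depth-≤(k−1) tuples, so N_k = 1 + N_{k-1} + N_{k-1}.
N_0 = 1
N_1 = 1 + 1 + 1 = 3
Terms of depth exactly 1: N_1 − N_0 = 3 − 1 = 2.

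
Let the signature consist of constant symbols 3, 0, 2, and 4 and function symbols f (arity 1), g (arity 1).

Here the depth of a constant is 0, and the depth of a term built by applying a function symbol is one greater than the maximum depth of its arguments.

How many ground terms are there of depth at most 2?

28

If N_k denotes the number of depth-≤k ground terms, the 4 constants give N_0 = 4, and each function symbol of arity r contributes N_{k-1}^r new terms at level k: N_k = 4 + N_{k-1} + N_{k-1}.
N_0 = 4
N_1 = 4 + 4 + 4 = 12
N_2 = 4 + 12 + 12 = 28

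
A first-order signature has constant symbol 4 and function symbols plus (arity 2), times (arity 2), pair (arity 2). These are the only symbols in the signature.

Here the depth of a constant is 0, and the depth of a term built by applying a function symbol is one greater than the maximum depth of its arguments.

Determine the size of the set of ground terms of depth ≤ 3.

7204

Let N_k = |{terms of depth ≤ k}|. Then N_0 = 1 and N_k = 1 + N_{k-1}^2 + N_{k-1}^2 + N_{k-1}^2 for k ≥ 1 (one summand per function symbol, arity giving the exponent).
N_0 = 1
N_1 = 1 + 1^2 + 1^2 + 1^2 = 4
N_2 = 1 + 4^2 + 4^2 + 4^2 = 49
N_3 = 1 + 49^2 + 49^2 + 49^2 = 7204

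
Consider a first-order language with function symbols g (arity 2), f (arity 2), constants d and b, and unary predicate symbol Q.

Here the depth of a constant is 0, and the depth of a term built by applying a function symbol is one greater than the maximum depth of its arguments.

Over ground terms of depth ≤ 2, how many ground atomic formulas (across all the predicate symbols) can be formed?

202

First count ground terms of depth ≤ 2.
Write N_k for the number of ground terms of depth ≤ k. A term of depth ≤ k is either a constant or a function symbol applied to arguments of depth ≤ k−1, so N_k = 2 + N_{k-1}^2 + N_{k-1}^2.
N_0 = 2
N_1 = 2 + 2^2 + 2^2 = 10
N_2 = 2 + 10^2 + 10^2 = 202
So |H| = 202.
Ground atoms are formed by filling each argument slot of a predicate with a term from H, so an r-ary predicate gives |H|^r atoms:
  Q: 202
Total ground atoms: 202.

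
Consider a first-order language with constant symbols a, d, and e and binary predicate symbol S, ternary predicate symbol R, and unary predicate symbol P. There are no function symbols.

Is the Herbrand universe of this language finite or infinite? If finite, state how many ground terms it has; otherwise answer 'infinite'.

3

There are no function symbols, so every ground term is one of the 3 constants.
The Herbrand universe is {a, d, e}, which is finite with 3 elements.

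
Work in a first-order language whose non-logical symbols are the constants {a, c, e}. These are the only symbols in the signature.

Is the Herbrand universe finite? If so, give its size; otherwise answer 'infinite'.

There are no function symbols, so every ground term is one of the 3 constants.
The Herbrand universe is {a, c, e}, which is finite with 3 elements.

3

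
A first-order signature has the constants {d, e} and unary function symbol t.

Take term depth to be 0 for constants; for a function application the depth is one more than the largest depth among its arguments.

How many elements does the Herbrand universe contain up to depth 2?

6

Write N_k for the number of ground terms of depth ≤ k. A term of depth ≤ k is either a constant or a function symbol applied to arguments of depth ≤ k−1, so N_k = 2 + N_{k-1}.
N_0 = 2
N_1 = 2 + 2 = 4
N_2 = 2 + 4 = 6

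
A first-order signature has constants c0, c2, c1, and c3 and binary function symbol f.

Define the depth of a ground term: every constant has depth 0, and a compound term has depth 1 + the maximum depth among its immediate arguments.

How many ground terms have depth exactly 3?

162816

If N_k denotes the number of depth-≤k ground terms, the 4 constants give N_0 = 4, and each function symbol of arity r contributes N_{k-1}^r new terms at level k: N_k = 4 + N_{k-1}^2.
N_0 = 4
N_1 = 4 + 4^2 = 20
N_2 = 4 + 20^2 = 404
N_3 = 4 + 404^2 = 163220
Terms of depth exactly 3: N_3 − N_2 = 163220 − 404 = 162816.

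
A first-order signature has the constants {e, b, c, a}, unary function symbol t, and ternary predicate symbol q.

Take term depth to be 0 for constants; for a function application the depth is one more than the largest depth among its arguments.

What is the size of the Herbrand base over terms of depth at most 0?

64

First count ground terms of depth ≤ 0.
Count level by level. With function symbols t/1, the terms of depth ≤ k are the 4 constants together with each function applied to depth-≤(k−1) tuples, so N_k = 4 + N_{k-1}.
N_0 = 4
Explicitly: e, b, c, a.
So |H| = 4.
A ground atom is a predicate applied to a tuple of terms from H, so the count is the sum over predicates of |H|^arity:
  q: 4^3 = 64
Total ground atoms: 64.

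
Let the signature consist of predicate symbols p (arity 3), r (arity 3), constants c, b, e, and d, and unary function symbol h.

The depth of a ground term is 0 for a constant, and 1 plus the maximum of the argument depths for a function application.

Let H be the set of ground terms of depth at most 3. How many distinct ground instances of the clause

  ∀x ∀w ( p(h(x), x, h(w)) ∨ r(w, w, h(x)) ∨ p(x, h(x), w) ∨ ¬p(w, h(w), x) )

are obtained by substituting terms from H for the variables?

Ground terms of depth ≤ 3:
  Let N_k = |{terms of depth ≤ k}|. Then N_0 = 4 and N_k = 4 + N_{k-1} for k ≥ 1 (one summand per function symbol, arity giving the exponent).
  N_0 = 4
  N_1 = 4 + 4 = 8
  N_2 = 4 + 8 = 12
  N_3 = 4 + 12 = 16
So there are 16 ground terms available for substitution.
Each of x, w ranges independently over the available ground terms, and distinct assignments produce distinct instances.
Number of ground instances = 16^2 = 256.

256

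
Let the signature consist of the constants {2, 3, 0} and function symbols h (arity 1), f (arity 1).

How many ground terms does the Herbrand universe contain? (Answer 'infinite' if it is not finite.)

The signature has at least one function symbol (h, arity 1) and at least one constant (2).
Iterating h gives infinitely many distinct ground terms: 2, h(2), h(h(2)), ...
So the Herbrand universe is infinite.

infinite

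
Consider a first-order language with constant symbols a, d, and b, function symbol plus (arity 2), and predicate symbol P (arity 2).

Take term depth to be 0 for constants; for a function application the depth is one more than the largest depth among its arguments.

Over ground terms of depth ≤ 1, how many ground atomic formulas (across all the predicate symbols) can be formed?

First count ground terms of depth ≤ 1.
Count level by level. With function symbols plus/2, the terms of depth ≤ k are the 3 constants together with each function applied to depth-≤(k−1) tuples, so N_k = 3 + N_{k-1}^2.
N_0 = 3
N_1 = 3 + 3^2 = 12
Explicitly: a, d, b, plus(a, a), plus(a, d), plus(a, b), plus(d, a), plus(d, d), plus(d, b), plus(b, a), plus(b, d), plus(b, b).
So |H| = 12.
For each predicate symbol, the number of ground atoms is |H| raised to its arity; summing:
  P: 12^2 = 144
Total ground atoms: 144.

144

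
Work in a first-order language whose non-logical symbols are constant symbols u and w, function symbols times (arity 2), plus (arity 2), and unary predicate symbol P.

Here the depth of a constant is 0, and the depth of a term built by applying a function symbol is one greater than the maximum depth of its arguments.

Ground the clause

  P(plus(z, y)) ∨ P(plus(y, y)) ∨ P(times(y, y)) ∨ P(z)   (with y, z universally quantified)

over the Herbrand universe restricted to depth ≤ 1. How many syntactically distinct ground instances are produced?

100

Ground terms of depth ≤ 1:
  Count level by level. With function symbols times/2, plus/2, the terms of depth ≤ k are the 2 constants together with each function applied to depth-≤(k−1) tuples, so N_k = 2 + N_{k-1}^2 + N_{k-1}^2.
  N_0 = 2
  N_1 = 2 + 2^2 + 2^2 = 10
So there are 10 ground terms available for substitution.
There are 2 variables to instantiate (y, z), each occurring in at least one literal, so different choices give different ground instances.
Number of ground instances = 10^2 = 100.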